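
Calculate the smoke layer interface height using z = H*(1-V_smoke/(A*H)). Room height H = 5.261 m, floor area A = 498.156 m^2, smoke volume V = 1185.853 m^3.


V/(A*H) = 0.45248
1 - 0.45248 = 0.54752
z = 5.261 * 0.54752 = 2.8805 m

2.8805 m


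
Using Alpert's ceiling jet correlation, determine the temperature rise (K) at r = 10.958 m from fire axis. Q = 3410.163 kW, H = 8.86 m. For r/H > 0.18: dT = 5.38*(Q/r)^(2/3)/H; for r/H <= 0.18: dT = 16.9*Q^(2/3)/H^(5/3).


r/H = 10.958 / 8.86 = 1.2368
r/H > 0.18, so dT = 5.38*(Q/r)^(2/3)/H
Q/r = 311.20
(Q/r)^(2/3) = 45.923
dT = 5.38 * 45.923 / 8.86 = 27.885 K

27.885 K


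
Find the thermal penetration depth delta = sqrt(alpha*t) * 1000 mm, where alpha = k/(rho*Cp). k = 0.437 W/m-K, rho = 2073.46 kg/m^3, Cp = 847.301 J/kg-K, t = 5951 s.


alpha = 0.437 / (2073.46 * 847.301) = 2.4874e-07 m^2/s
alpha * t = 0.0014803
delta = sqrt(0.0014803) * 1000 = 38.474 mm

38.474 mm


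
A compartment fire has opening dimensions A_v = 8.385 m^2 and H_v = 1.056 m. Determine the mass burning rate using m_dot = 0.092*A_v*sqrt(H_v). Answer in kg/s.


sqrt(H_v) = 1.0276
m_dot = 0.092 * 8.385 * 1.0276 = 0.79273 kg/s

0.79273 kg/s


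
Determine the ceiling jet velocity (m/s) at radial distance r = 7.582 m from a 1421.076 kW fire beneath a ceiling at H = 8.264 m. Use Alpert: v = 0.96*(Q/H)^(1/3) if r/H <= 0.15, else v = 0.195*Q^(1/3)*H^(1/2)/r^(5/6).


r/H = 7.582 / 8.264 = 0.91747
r/H > 0.15, so v = 0.195*Q^(1/3)*H^(1/2)/r^(5/6)
Q^(1/3) = 11.243
H^(1/2) = 2.8747
r^(5/6) = 5.4095
v = 0.195 * 11.243 * 2.8747 / 5.4095 = 1.1651 m/s

1.1651 m/s


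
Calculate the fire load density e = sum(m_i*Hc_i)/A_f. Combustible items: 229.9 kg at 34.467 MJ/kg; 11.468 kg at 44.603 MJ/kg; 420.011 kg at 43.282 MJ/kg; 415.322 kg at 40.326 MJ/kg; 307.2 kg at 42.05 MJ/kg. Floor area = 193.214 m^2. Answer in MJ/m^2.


Total energy = 229.9*34.467 + 11.468*44.603 + 420.011*43.282 + 415.322*40.326 + 307.2*42.05
= 7923.963 + 511.5072 + 18178.92 + 16748.27 + 12917.76
= 56280.42 MJ
e = 56280.42 / 193.214 = 291.29 MJ/m^2

291.29 MJ/m^2


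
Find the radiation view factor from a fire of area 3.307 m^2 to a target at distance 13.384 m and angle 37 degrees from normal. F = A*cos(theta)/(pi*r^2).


cos(37 deg) = 0.79864
pi*r^2 = 562.76
F = 3.307 * 0.79864 / 562.76 = 0.0046931

0.0046931


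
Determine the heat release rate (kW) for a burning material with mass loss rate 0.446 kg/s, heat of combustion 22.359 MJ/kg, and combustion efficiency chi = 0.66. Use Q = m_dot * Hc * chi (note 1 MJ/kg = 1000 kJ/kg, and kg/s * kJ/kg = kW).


Hc = 22.359 MJ/kg = 22.359 * 1000 kJ/kg = 22359 kJ/kg
Q = 0.446 kg/s * 22359 kJ/kg * 0.66 = 6581.6 kW

6581.6 kW


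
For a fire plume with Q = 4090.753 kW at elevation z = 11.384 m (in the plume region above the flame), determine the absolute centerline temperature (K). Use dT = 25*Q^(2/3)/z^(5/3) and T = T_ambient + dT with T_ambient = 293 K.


Q^(2/3) = 255.78
z^(5/3) = 57.609
dT = 25 * 255.78 / 57.609 = 111.00 K
T = 293 + 111.00 = 404.00 K

404.00 K


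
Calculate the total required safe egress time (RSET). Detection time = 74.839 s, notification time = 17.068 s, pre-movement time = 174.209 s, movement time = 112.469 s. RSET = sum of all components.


Total = 74.839 + 17.068 + 174.209 + 112.469 = 378.585 s

378.585 s


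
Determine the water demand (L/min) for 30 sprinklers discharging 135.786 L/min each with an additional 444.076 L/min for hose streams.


Sprinkler demand = 30 * 135.786 = 4073.58 L/min
Total = 4073.58 + 444.076 = 4517.656 L/min

4517.656 L/min


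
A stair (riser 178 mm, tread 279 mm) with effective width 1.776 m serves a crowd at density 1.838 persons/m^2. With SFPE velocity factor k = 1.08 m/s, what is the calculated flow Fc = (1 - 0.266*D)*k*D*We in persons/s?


1 - 0.266*D = 1 - 0.266*1.838 = 0.51109
Fs = 0.51109 * 1.08 * 1.838 = 1.0145 persons/(s*m)
Fc = 1.0145 * 1.776 = 1.8018 persons/s

1.8018 persons/s


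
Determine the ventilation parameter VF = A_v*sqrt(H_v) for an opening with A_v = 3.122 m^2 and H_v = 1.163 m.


sqrt(H_v) = 1.0784
VF = 3.122 * 1.0784 = 3.3668 m^(5/2)

3.3668 m^(5/2)


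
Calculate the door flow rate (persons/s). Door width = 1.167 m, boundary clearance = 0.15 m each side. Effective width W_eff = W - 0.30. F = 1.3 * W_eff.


W_eff = 1.167 - 0.30 = 0.867 m
F = 1.3 * 0.867 = 1.1271 persons/s

1.1271 persons/s


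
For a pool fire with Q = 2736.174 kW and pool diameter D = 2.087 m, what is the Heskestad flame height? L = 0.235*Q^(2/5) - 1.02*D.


Q^(2/5) = 23.706
0.235 * Q^(2/5) = 5.5709
1.02 * D = 2.1287
L = 3.4422 m

3.4422 m


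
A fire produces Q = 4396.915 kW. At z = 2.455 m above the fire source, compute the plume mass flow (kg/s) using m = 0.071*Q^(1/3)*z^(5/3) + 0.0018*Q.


Q^(1/3) = 16.383
z^(5/3) = 4.4677
First term = 0.071 * 16.383 * 4.4677 = 5.1967
Second term = 0.0018 * 4396.915 = 7.9144
m = 13.111 kg/s

13.111 kg/s


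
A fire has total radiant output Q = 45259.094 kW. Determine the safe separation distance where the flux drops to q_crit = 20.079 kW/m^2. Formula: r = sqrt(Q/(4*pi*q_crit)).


4*pi*q_crit = 252.32
Q/(4*pi*q_crit) = 179.37
r = sqrt(179.37) = 13.393 m

13.393 m


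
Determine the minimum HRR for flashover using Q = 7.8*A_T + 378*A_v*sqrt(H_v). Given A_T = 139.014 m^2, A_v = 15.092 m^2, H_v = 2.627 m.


7.8*A_T = 1084.3
sqrt(H_v) = 1.6208
378*A_v*sqrt(H_v) = 9246.3
Q = 1084.3 + 9246.3 = 10331 kW

10331 kW


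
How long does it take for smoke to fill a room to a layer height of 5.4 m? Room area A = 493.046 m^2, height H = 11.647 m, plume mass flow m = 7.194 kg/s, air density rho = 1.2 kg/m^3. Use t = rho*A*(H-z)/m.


H - z = 6.247 m
t = 1.2 * 493.046 * 6.247 / 7.194 = 513.77 s

513.77 s


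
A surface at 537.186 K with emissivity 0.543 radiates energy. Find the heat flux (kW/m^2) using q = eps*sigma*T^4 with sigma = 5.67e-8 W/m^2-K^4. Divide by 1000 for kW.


T^4 = 8.3272e+10
q = 0.543 * 5.67e-8 * 8.3272e+10 / 1000 = 2.5638 kW/m^2

2.5638 kW/m^2


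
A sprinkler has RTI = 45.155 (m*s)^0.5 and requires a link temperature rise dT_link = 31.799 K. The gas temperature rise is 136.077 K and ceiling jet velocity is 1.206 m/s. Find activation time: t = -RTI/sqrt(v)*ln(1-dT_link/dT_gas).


dT_link/dT_gas = 0.23368
ln(1 - 0.23368) = -0.26616
t = -45.155 / sqrt(1.206) * -0.26616 = 10.944 s

10.944 s


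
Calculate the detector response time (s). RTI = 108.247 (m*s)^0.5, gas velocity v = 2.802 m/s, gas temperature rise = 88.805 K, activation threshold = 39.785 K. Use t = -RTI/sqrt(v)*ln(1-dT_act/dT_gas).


dT_act/dT_gas = 0.44800
ln(1 - 0.44800) = -0.59421
t = -108.247 / sqrt(2.802) * -0.59421 = 38.426 s

38.426 s


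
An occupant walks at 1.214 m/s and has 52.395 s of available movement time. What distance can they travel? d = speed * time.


d = 1.214 * 52.395 = 63.608 m

63.608 m


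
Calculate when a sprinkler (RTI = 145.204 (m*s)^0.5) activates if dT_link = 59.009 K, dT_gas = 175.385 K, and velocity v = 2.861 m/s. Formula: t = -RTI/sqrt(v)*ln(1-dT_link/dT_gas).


dT_link/dT_gas = 0.33645
ln(1 - 0.33645) = -0.41016
t = -145.204 / sqrt(2.861) * -0.41016 = 35.210 s

35.210 s


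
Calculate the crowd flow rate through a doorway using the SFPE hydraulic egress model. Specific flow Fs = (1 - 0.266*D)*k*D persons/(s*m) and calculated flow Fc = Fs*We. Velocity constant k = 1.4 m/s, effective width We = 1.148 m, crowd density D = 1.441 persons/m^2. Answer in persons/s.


1 - 0.266*D = 1 - 0.266*1.441 = 0.61669
Fs = 0.61669 * 1.4 * 1.441 = 1.2441 persons/(s*m)
Fc = 1.2441 * 1.148 = 1.4282 persons/s

1.4282 persons/s


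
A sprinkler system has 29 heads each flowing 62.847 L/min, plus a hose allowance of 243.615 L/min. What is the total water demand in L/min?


Sprinkler demand = 29 * 62.847 = 1822.563 L/min
Total = 1822.563 + 243.615 = 2066.178 L/min

2066.178 L/min


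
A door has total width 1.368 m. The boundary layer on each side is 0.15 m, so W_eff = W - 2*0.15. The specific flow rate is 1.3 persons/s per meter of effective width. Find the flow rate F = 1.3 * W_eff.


W_eff = 1.368 - 0.30 = 1.068 m
F = 1.3 * 1.068 = 1.3884 persons/s

1.3884 persons/s


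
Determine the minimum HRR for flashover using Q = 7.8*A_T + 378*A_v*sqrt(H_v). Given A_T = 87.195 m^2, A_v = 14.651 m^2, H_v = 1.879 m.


7.8*A_T = 680.121
sqrt(H_v) = 1.3708
378*A_v*sqrt(H_v) = 7591.4
Q = 680.121 + 7591.4 = 8271.5 kW

8271.5 kW


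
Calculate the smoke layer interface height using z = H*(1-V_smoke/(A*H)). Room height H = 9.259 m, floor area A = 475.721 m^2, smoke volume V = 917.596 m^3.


V/(A*H) = 0.20832
1 - 0.20832 = 0.79168
z = 9.259 * 0.79168 = 7.3301 m

7.3301 m


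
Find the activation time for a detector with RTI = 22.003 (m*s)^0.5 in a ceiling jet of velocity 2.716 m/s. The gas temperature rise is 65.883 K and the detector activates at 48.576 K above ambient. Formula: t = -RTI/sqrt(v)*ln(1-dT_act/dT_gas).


dT_act/dT_gas = 0.73731
ln(1 - 0.73731) = -1.3368
t = -22.003 / sqrt(2.716) * -1.3368 = 17.847 s

17.847 s


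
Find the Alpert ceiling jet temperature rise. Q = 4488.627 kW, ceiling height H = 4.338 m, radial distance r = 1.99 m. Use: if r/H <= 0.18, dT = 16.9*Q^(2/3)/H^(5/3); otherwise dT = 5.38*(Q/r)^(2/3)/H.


r/H = 1.99 / 4.338 = 0.45874
r/H > 0.18, so dT = 5.38*(Q/r)^(2/3)/H
Q/r = 2255.6
(Q/r)^(2/3) = 171.99
dT = 5.38 * 171.99 / 4.338 = 213.30 K

213.30 K


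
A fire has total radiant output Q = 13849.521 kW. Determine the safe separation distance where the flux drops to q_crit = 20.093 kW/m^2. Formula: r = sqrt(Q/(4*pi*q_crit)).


4*pi*q_crit = 252.50
Q/(4*pi*q_crit) = 54.850
r = sqrt(54.850) = 7.4061 m

7.4061 m


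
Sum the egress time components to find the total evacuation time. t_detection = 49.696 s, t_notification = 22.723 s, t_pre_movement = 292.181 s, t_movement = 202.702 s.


Total = 49.696 + 22.723 + 292.181 + 202.702 = 567.302 s

567.302 s


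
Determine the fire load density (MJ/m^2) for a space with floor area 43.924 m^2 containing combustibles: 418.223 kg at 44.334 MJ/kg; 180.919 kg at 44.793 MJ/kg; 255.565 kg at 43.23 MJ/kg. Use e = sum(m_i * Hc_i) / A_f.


Total energy = 418.223*44.334 + 180.919*44.793 + 255.565*43.23
= 18541.50 + 8103.905 + 11048.07
= 37693.48 MJ
e = 37693.48 / 43.924 = 858.15 MJ/m^2

858.15 MJ/m^2


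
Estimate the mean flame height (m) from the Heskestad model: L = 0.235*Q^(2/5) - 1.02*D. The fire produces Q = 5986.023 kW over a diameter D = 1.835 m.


Q^(2/5) = 32.423
0.235 * Q^(2/5) = 7.6194
1.02 * D = 1.8717
L = 5.7477 m

5.7477 m


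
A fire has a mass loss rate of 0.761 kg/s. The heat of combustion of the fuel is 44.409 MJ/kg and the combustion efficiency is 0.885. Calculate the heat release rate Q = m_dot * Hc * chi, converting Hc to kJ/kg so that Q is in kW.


Hc = 44.409 MJ/kg = 44.409 * 1000 kJ/kg = 44409 kJ/kg
Q = 0.761 kg/s * 44409 kJ/kg * 0.885 = 29909 kW

29909 kW


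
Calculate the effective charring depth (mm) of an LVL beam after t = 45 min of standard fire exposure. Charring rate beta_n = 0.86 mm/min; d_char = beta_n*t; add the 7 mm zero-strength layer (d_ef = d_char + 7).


d_char = 0.86 * 45 = 38.7 mm
d_ef = 38.7 + 1.0*7 = 45.7 mm

45.7 mm


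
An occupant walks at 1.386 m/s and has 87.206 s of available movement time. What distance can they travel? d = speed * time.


d = 1.386 * 87.206 = 120.87 m

120.87 m


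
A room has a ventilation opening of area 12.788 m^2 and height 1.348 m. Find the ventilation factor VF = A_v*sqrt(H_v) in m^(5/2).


sqrt(H_v) = 1.1610
VF = 12.788 * 1.1610 = 14.847 m^(5/2)

14.847 m^(5/2)


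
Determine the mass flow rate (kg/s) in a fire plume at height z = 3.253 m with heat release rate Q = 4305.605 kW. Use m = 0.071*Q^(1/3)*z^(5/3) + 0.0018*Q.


Q^(1/3) = 16.268
z^(5/3) = 7.1418
First term = 0.071 * 16.268 * 7.1418 = 8.2492
Second term = 0.0018 * 4305.605 = 7.7501
m = 15.999 kg/s

15.999 kg/s


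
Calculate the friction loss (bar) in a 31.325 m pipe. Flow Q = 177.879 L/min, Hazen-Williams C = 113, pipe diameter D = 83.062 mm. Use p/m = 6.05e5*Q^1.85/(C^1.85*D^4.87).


Q^1.85 = 14546
C^1.85 = 6283.4
D^4.87 = 2.2258e+09
p/m = 0.00062922 bar/m
p_total = 0.00062922 * 31.325 = 0.019710 bar

0.019710 bar


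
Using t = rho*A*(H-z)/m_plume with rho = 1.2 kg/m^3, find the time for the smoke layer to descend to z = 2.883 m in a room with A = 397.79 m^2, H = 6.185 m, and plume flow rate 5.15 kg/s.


H - z = 3.302 m
t = 1.2 * 397.79 * 3.302 / 5.15 = 306.06 s

306.06 s


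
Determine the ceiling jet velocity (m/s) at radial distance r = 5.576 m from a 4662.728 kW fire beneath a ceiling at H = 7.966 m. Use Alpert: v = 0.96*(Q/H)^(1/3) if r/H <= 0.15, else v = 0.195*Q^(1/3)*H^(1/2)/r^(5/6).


r/H = 5.576 / 7.966 = 0.69997
r/H > 0.15, so v = 0.195*Q^(1/3)*H^(1/2)/r^(5/6)
Q^(1/3) = 16.706
H^(1/2) = 2.8224
r^(5/6) = 4.1873
v = 0.195 * 16.706 * 2.8224 / 4.1873 = 2.1958 m/s

2.1958 m/s


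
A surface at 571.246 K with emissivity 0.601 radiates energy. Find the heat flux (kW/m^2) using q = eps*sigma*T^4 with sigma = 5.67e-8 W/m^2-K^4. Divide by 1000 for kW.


T^4 = 1.0649e+11
q = 0.601 * 5.67e-8 * 1.0649e+11 / 1000 = 3.6287 kW/m^2

3.6287 kW/m^2


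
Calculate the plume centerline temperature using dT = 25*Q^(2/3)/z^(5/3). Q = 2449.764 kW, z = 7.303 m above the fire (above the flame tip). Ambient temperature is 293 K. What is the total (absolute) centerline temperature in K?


Q^(2/3) = 181.73
z^(5/3) = 27.490
dT = 25 * 181.73 / 27.490 = 165.27 K
T = 293 + 165.27 = 458.27 K

458.27 K


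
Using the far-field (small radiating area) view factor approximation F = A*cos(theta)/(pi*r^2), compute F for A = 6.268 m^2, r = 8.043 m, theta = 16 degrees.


cos(16 deg) = 0.96126
pi*r^2 = 203.23
F = 6.268 * 0.96126 / 203.23 = 0.029647

0.029647


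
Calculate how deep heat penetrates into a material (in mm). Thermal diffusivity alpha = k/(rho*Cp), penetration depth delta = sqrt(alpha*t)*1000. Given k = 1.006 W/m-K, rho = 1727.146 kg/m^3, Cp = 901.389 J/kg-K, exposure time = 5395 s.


alpha = 1.006 / (1727.146 * 901.389) = 6.4618e-07 m^2/s
alpha * t = 0.0034862
delta = sqrt(0.0034862) * 1000 = 59.044 mm

59.044 mm


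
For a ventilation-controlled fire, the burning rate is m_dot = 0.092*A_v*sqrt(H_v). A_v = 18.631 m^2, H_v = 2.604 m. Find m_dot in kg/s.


sqrt(H_v) = 1.6137
m_dot = 0.092 * 18.631 * 1.6137 = 2.7660 kg/s

2.7660 kg/s


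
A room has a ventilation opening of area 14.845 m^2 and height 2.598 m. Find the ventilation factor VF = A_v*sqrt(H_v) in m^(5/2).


sqrt(H_v) = 1.6118
VF = 14.845 * 1.6118 = 23.928 m^(5/2)

23.928 m^(5/2)


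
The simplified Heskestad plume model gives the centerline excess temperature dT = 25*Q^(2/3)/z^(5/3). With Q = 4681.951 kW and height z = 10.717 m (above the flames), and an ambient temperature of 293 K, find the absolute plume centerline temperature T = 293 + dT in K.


Q^(2/3) = 279.87
z^(5/3) = 52.094
dT = 25 * 279.87 / 52.094 = 134.31 K
T = 293 + 134.31 = 427.31 K

427.31 K


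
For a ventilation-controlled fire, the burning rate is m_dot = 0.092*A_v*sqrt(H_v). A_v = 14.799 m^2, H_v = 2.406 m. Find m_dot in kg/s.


sqrt(H_v) = 1.5511
m_dot = 0.092 * 14.799 * 1.5511 = 2.1119 kg/s

2.1119 kg/s


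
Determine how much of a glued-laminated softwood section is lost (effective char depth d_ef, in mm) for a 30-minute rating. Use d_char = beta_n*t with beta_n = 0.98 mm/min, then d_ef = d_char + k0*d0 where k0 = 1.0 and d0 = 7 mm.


d_char = 0.98 * 30 = 29.4 mm
d_ef = 29.4 + 1.0*7 = 36.4 mm

36.4 mm


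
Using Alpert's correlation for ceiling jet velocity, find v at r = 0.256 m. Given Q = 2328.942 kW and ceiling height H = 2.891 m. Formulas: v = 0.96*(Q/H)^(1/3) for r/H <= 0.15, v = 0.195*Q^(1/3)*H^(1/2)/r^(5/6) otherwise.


r/H = 0.256 / 2.891 = 0.088551
r/H <= 0.15, so v = 0.96*(Q/H)^(1/3)
Q/H = 805.58
(Q/H)^(1/3) = 9.3047
v = 0.96 * 9.3047 = 8.9325 m/s

8.9325 m/s


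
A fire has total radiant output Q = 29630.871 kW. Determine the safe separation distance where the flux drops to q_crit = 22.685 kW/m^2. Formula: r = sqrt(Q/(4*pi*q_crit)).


4*pi*q_crit = 285.07
Q/(4*pi*q_crit) = 103.94
r = sqrt(103.94) = 10.195 m

10.195 m


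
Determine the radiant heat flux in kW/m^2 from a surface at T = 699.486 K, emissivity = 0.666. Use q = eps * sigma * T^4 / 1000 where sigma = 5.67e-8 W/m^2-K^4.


T^4 = 2.3940e+11
q = 0.666 * 5.67e-8 * 2.3940e+11 / 1000 = 9.0401 kW/m^2

9.0401 kW/m^2


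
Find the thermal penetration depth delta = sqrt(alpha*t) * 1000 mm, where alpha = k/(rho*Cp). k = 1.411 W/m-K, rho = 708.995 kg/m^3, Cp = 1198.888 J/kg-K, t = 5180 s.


alpha = 1.411 / (708.995 * 1198.888) = 1.6600e-06 m^2/s
alpha * t = 0.0085987
delta = sqrt(0.0085987) * 1000 = 92.729 mm

92.729 mm


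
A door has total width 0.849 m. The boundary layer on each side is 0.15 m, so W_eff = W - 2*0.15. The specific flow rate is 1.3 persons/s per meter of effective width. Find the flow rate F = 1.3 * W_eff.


W_eff = 0.849 - 0.30 = 0.549 m
F = 1.3 * 0.549 = 0.71370 persons/s

0.71370 persons/s


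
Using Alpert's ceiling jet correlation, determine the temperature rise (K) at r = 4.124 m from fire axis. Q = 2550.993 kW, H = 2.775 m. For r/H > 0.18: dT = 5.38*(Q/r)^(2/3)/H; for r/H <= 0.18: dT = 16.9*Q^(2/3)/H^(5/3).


r/H = 4.124 / 2.775 = 1.4861
r/H > 0.18, so dT = 5.38*(Q/r)^(2/3)/H
Q/r = 618.57
(Q/r)^(2/3) = 72.598
dT = 5.38 * 72.598 / 2.775 = 140.75 K

140.75 K


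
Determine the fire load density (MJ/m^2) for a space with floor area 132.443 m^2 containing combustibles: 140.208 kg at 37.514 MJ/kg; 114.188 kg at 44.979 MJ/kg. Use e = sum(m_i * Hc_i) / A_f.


Total energy = 140.208*37.514 + 114.188*44.979
= 5259.763 + 5136.062
= 10395.82 MJ
e = 10395.82 / 132.443 = 78.493 MJ/m^2

78.493 MJ/m^2


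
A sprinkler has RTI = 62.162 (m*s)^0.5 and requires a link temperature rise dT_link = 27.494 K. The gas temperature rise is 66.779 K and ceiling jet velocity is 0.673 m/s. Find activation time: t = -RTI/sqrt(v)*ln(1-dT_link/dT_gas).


dT_link/dT_gas = 0.41172
ln(1 - 0.41172) = -0.53055
t = -62.162 / sqrt(0.673) * -0.53055 = 40.201 s

40.201 s


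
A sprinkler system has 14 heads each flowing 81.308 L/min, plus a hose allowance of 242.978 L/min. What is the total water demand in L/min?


Sprinkler demand = 14 * 81.308 = 1138.312 L/min
Total = 1138.312 + 242.978 = 1381.29 L/min

1381.29 L/min


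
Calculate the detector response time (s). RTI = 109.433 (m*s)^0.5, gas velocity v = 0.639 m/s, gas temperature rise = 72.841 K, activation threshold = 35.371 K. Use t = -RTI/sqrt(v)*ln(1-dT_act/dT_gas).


dT_act/dT_gas = 0.48559
ln(1 - 0.48559) = -0.66474
t = -109.433 / sqrt(0.639) * -0.66474 = 91.002 s

91.002 s


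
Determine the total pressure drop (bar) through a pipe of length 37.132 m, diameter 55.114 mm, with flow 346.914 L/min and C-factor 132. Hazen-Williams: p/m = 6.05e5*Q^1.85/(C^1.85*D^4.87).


Q^1.85 = 50051
C^1.85 = 8376.5
D^4.87 = 3.0196e+08
p/m = 0.011972 bar/m
p_total = 0.011972 * 37.132 = 0.44454 bar

0.44454 bar


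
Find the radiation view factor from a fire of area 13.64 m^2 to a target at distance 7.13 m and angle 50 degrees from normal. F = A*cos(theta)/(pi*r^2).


cos(50 deg) = 0.64279
pi*r^2 = 159.71
F = 13.64 * 0.64279 / 159.71 = 0.054898

0.054898


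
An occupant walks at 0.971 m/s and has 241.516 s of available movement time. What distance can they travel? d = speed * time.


d = 0.971 * 241.516 = 234.51 m

234.51 m


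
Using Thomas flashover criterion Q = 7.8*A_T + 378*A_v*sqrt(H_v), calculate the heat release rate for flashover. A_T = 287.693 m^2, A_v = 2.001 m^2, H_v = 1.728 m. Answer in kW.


7.8*A_T = 2244.0
sqrt(H_v) = 1.3145
378*A_v*sqrt(H_v) = 994.28
Q = 2244.0 + 994.28 = 3238.3 kW

3238.3 kW


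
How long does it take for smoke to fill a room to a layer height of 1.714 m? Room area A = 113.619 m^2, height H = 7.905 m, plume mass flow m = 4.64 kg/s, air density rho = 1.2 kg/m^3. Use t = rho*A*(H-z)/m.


H - z = 6.191 m
t = 1.2 * 113.619 * 6.191 / 4.64 = 181.92 s

181.92 s


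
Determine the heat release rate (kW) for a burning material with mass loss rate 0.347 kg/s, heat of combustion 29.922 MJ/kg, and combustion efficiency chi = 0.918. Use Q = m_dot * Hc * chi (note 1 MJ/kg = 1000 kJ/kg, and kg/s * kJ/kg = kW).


Hc = 29.922 MJ/kg = 29.922 * 1000 kJ/kg = 29922 kJ/kg
Q = 0.347 kg/s * 29922 kJ/kg * 0.918 = 9531.5 kW

9531.5 kW


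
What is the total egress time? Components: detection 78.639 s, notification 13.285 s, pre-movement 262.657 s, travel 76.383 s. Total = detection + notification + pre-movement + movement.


Total = 78.639 + 13.285 + 262.657 + 76.383 = 430.964 s

430.964 s


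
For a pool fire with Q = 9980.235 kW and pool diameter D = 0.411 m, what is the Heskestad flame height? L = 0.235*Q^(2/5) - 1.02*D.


Q^(2/5) = 39.779
0.235 * Q^(2/5) = 9.3481
1.02 * D = 0.41922
L = 8.9289 m

8.9289 m


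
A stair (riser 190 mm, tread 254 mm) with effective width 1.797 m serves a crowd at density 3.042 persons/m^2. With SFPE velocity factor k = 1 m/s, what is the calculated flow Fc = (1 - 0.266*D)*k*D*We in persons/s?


1 - 0.266*D = 1 - 0.266*3.042 = 0.19083
Fs = 0.19083 * 1 * 3.042 = 0.58050 persons/(s*m)
Fc = 0.58050 * 1.797 = 1.0432 persons/s

1.0432 persons/s


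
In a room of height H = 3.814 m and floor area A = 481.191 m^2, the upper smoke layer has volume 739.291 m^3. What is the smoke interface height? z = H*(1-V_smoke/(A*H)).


V/(A*H) = 0.40283
1 - 0.40283 = 0.59717
z = 3.814 * 0.59717 = 2.2776 m

2.2776 m


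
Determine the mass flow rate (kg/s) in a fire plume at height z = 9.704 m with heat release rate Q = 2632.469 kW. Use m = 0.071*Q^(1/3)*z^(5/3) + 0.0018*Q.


Q^(1/3) = 13.808
z^(5/3) = 44.149
First term = 0.071 * 13.808 * 44.149 = 43.281
Second term = 0.0018 * 2632.469 = 4.7384
m = 48.019 kg/s

48.019 kg/s


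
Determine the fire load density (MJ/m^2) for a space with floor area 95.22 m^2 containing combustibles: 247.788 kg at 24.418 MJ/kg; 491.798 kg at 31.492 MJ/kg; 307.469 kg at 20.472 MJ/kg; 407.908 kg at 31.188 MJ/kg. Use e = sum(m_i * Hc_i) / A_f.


Total energy = 247.788*24.418 + 491.798*31.492 + 307.469*20.472 + 407.908*31.188
= 6050.487 + 15487.70 + 6294.505 + 12721.83
= 40554.53 MJ
e = 40554.53 / 95.22 = 425.90 MJ/m^2

425.90 MJ/m^2


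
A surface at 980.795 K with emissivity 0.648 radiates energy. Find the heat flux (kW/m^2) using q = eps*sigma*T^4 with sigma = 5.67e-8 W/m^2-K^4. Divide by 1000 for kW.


T^4 = 9.2536e+11
q = 0.648 * 5.67e-8 * 9.2536e+11 / 1000 = 33.999 kW/m^2

33.999 kW/m^2


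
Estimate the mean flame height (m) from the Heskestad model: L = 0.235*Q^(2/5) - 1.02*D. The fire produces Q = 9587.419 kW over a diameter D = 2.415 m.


Q^(2/5) = 39.145
0.235 * Q^(2/5) = 9.1992
1.02 * D = 2.4633
L = 6.7359 m

6.7359 m


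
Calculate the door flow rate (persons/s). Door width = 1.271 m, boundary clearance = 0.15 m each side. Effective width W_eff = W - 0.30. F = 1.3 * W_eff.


W_eff = 1.271 - 0.30 = 0.971 m
F = 1.3 * 0.971 = 1.2623 persons/s

1.2623 persons/s


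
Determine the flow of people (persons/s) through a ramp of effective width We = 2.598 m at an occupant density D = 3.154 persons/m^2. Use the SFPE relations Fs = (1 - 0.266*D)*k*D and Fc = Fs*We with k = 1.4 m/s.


1 - 0.266*D = 1 - 0.266*3.154 = 0.16104
Fs = 0.16104 * 1.4 * 3.154 = 0.71107 persons/(s*m)
Fc = 0.71107 * 2.598 = 1.8474 persons/s

1.8474 persons/s


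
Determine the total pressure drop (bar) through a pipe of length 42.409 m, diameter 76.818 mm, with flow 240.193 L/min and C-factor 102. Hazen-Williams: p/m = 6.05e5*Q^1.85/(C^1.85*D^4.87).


Q^1.85 = 25353
C^1.85 = 5198.9
D^4.87 = 1.5213e+09
p/m = 0.0019394 bar/m
p_total = 0.0019394 * 42.409 = 0.082250 bar

0.082250 bar


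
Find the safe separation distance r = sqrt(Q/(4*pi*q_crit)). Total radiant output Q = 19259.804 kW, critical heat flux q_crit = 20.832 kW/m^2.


4*pi*q_crit = 261.78
Q/(4*pi*q_crit) = 73.572
r = sqrt(73.572) = 8.5774 m

8.5774 m


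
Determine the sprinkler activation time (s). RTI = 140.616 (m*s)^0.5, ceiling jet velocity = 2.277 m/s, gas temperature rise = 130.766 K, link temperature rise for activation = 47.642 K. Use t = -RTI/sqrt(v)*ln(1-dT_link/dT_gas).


dT_link/dT_gas = 0.36433
ln(1 - 0.36433) = -0.45308
t = -140.616 / sqrt(2.277) * -0.45308 = 42.221 s

42.221 s


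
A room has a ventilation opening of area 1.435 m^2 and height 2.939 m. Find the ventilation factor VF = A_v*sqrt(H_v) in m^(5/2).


sqrt(H_v) = 1.7144
VF = 1.435 * 1.7144 = 2.4601 m^(5/2)

2.4601 m^(5/2)


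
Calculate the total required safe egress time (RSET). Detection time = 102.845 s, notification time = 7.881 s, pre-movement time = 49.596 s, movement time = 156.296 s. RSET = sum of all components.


Total = 102.845 + 7.881 + 49.596 + 156.296 = 316.618 s

316.618 s


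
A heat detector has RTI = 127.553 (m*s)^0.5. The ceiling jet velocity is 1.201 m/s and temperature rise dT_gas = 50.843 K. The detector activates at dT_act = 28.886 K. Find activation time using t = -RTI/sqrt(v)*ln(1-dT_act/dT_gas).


dT_act/dT_gas = 0.56814
ln(1 - 0.56814) = -0.83966
t = -127.553 / sqrt(1.201) * -0.83966 = 97.728 s

97.728 s


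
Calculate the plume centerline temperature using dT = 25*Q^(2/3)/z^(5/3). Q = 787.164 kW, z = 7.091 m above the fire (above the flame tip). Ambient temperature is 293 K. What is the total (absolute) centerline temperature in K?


Q^(2/3) = 85.253
z^(5/3) = 26.173
dT = 25 * 85.253 / 26.173 = 81.434 K
T = 293 + 81.434 = 374.43 K

374.43 K


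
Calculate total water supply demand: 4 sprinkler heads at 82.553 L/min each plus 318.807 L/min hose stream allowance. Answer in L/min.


Sprinkler demand = 4 * 82.553 = 330.212 L/min
Total = 330.212 + 318.807 = 649.019 L/min

649.019 L/min


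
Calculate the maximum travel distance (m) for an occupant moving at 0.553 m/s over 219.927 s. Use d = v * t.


d = 0.553 * 219.927 = 121.62 m

121.62 m


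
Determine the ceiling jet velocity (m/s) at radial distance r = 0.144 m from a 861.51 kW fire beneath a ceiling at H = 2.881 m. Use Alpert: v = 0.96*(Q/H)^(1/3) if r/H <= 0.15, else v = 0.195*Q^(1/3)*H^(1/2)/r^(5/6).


r/H = 0.144 / 2.881 = 0.049983
r/H <= 0.15, so v = 0.96*(Q/H)^(1/3)
Q/H = 299.03
(Q/H)^(1/3) = 6.6871
v = 0.96 * 6.6871 = 6.4196 m/s

6.4196 m/s


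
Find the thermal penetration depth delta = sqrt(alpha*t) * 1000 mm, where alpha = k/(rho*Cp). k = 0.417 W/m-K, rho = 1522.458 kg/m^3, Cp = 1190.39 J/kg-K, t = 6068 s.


alpha = 0.417 / (1522.458 * 1190.39) = 2.3009e-07 m^2/s
alpha * t = 0.0013962
delta = sqrt(0.0013962) * 1000 = 37.366 mm

37.366 mm


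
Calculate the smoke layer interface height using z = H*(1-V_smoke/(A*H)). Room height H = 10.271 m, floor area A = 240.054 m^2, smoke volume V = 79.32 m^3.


V/(A*H) = 0.032171
1 - 0.032171 = 0.96783
z = 10.271 * 0.96783 = 9.9406 m

9.9406 m


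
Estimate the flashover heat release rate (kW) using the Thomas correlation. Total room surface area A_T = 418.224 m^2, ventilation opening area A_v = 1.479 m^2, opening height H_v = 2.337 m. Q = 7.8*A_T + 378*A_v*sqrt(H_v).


7.8*A_T = 3262.1
sqrt(H_v) = 1.5287
378*A_v*sqrt(H_v) = 854.65
Q = 3262.1 + 854.65 = 4116.8 kW

4116.8 kW


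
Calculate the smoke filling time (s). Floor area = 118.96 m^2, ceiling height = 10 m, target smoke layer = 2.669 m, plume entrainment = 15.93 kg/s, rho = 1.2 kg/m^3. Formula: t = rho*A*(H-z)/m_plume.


H - z = 7.331 m
t = 1.2 * 118.96 * 7.331 / 15.93 = 65.695 s

65.695 s


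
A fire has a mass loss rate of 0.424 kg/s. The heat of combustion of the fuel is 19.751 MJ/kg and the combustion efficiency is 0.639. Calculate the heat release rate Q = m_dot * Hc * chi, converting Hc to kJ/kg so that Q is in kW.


Hc = 19.751 MJ/kg = 19.751 * 1000 kJ/kg = 19751 kJ/kg
Q = 0.424 kg/s * 19751 kJ/kg * 0.639 = 5351.3 kW

5351.3 kW


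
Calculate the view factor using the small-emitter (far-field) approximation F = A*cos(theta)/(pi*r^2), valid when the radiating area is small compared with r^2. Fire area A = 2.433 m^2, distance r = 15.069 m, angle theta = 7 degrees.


cos(7 deg) = 0.99255
pi*r^2 = 713.38
F = 2.433 * 0.99255 / 713.38 = 0.0033851

0.0033851


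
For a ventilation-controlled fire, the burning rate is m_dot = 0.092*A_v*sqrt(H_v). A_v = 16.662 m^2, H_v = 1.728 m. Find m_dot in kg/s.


sqrt(H_v) = 1.3145
m_dot = 0.092 * 16.662 * 1.3145 = 2.0151 kg/s

2.0151 kg/s


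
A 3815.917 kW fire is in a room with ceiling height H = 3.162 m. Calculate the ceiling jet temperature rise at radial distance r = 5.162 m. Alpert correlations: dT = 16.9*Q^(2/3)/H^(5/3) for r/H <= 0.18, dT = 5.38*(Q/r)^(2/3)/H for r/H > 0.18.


r/H = 5.162 / 3.162 = 1.6325
r/H > 0.18, so dT = 5.38*(Q/r)^(2/3)/H
Q/r = 739.23
(Q/r)^(2/3) = 81.756
dT = 5.38 * 81.756 / 3.162 = 139.10 K

139.10 K


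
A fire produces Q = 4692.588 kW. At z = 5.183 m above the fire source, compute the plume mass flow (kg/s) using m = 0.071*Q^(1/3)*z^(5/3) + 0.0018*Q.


Q^(1/3) = 16.742
z^(5/3) = 15.523
First term = 0.071 * 16.742 * 15.523 = 18.451
Second term = 0.0018 * 4692.588 = 8.4467
m = 26.898 kg/s

26.898 kg/s


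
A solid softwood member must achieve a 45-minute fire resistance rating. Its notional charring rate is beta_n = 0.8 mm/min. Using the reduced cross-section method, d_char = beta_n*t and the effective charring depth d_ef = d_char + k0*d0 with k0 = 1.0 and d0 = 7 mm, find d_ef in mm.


d_char = 0.8 * 45 = 36 mm
d_ef = 36 + 1.0*7 = 43 mm

43 mm


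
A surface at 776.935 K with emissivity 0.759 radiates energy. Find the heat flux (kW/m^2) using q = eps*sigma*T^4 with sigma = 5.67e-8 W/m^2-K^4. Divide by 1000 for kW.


T^4 = 3.6437e+11
q = 0.759 * 5.67e-8 * 3.6437e+11 / 1000 = 15.681 kW/m^2

15.681 kW/m^2


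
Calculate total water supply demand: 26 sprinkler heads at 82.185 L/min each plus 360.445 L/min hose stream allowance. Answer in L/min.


Sprinkler demand = 26 * 82.185 = 2136.81 L/min
Total = 2136.81 + 360.445 = 2497.255 L/min

2497.255 L/min


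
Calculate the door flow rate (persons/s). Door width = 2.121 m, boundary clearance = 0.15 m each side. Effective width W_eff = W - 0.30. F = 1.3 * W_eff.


W_eff = 2.121 - 0.30 = 1.821 m
F = 1.3 * 1.821 = 2.3673 persons/s

2.3673 persons/s


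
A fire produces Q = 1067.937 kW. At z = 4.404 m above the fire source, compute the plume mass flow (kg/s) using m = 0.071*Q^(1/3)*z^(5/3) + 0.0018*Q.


Q^(1/3) = 10.222
z^(5/3) = 11.833
First term = 0.071 * 10.222 * 11.833 = 8.5872
Second term = 0.0018 * 1067.937 = 1.9223
m = 10.510 kg/s

10.510 kg/s


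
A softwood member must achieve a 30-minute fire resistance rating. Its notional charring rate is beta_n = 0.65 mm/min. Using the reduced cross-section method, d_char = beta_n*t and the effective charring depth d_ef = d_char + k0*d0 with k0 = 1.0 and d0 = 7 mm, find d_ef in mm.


d_char = 0.65 * 30 = 19.5 mm
d_ef = 19.5 + 1.0*7 = 26.5 mm

26.5 mm


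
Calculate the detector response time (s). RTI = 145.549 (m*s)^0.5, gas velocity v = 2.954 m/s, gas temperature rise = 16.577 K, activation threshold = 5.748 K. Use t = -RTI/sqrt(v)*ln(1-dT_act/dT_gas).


dT_act/dT_gas = 0.34675
ln(1 - 0.34675) = -0.42579
t = -145.549 / sqrt(2.954) * -0.42579 = 36.058 s

36.058 s


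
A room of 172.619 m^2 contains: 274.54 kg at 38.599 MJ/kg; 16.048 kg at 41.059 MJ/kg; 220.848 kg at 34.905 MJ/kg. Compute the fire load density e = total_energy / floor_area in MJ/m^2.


Total energy = 274.54*38.599 + 16.048*41.059 + 220.848*34.905
= 10596.97 + 658.9148 + 7708.699
= 18964.58 MJ
e = 18964.58 / 172.619 = 109.86 MJ/m^2

109.86 MJ/m^2


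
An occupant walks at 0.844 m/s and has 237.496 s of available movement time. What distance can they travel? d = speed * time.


d = 0.844 * 237.496 = 200.45 m

200.45 m


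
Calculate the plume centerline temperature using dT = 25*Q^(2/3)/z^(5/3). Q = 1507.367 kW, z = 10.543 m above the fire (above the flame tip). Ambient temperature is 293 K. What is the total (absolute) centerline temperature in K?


Q^(2/3) = 131.47
z^(5/3) = 50.692
dT = 25 * 131.47 / 50.692 = 64.835 K
T = 293 + 64.835 = 357.84 K

357.84 K


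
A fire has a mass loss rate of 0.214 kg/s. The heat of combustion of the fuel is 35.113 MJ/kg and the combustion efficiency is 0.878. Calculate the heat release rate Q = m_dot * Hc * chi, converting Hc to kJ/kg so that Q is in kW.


Hc = 35.113 MJ/kg = 35.113 * 1000 kJ/kg = 35113 kJ/kg
Q = 0.214 kg/s * 35113 kJ/kg * 0.878 = 6597.5 kW

6597.5 kW


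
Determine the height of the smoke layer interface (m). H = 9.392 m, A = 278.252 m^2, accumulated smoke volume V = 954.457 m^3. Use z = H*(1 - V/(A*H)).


V/(A*H) = 0.36522
1 - 0.36522 = 0.63478
z = 9.392 * 0.63478 = 5.9618 m

5.9618 m


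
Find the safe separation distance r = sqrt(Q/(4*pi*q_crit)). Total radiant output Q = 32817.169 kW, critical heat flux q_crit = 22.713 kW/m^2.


4*pi*q_crit = 285.42
Q/(4*pi*q_crit) = 114.98
r = sqrt(114.98) = 10.723 m

10.723 m


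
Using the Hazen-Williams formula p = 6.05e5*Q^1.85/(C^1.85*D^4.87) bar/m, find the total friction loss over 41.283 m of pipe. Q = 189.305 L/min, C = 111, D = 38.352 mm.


Q^1.85 = 16321
C^1.85 = 6079.2
D^4.87 = 5.1647e+07
p/m = 0.031449 bar/m
p_total = 0.031449 * 41.283 = 1.2983 bar

1.2983 bar


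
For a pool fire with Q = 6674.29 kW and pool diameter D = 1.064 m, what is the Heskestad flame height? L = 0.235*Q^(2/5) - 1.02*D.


Q^(2/5) = 33.866
0.235 * Q^(2/5) = 7.9585
1.02 * D = 1.0853
L = 6.8732 m

6.8732 m


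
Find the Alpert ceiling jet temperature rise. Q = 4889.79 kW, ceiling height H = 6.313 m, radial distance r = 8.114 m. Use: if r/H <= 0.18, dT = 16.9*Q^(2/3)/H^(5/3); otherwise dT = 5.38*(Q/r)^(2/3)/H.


r/H = 8.114 / 6.313 = 1.2853
r/H > 0.18, so dT = 5.38*(Q/r)^(2/3)/H
Q/r = 602.64
(Q/r)^(2/3) = 71.346
dT = 5.38 * 71.346 / 6.313 = 60.802 K

60.802 K


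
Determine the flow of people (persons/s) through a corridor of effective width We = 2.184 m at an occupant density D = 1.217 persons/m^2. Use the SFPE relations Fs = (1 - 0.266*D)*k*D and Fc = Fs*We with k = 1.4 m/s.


1 - 0.266*D = 1 - 0.266*1.217 = 0.67628
Fs = 0.67628 * 1.4 * 1.217 = 1.1522 persons/(s*m)
Fc = 1.1522 * 2.184 = 2.5165 persons/s

2.5165 persons/s


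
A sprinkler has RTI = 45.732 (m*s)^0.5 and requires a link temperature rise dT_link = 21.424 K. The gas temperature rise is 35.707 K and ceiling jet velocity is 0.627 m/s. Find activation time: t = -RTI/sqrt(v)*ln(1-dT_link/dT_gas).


dT_link/dT_gas = 0.59999
ln(1 - 0.59999) = -0.91628
t = -45.732 / sqrt(0.627) * -0.91628 = 52.919 s

52.919 s


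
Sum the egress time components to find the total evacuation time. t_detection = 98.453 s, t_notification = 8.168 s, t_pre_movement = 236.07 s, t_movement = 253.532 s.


Total = 98.453 + 8.168 + 236.07 + 253.532 = 596.223 s

596.223 s


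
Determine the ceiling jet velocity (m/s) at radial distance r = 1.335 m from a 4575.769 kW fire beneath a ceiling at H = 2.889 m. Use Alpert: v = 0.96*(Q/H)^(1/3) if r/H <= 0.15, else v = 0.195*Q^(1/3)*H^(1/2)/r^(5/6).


r/H = 1.335 / 2.889 = 0.46210
r/H > 0.15, so v = 0.195*Q^(1/3)*H^(1/2)/r^(5/6)
Q^(1/3) = 16.602
H^(1/2) = 1.6997
r^(5/6) = 1.2722
v = 0.195 * 16.602 * 1.6997 / 1.2722 = 4.3251 m/s

4.3251 m/s


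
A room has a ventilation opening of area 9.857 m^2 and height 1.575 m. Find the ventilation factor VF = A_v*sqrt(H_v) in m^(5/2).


sqrt(H_v) = 1.2550
VF = 9.857 * 1.2550 = 12.370 m^(5/2)

12.370 m^(5/2)


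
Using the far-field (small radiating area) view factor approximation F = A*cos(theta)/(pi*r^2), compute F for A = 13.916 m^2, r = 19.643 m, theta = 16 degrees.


cos(16 deg) = 0.96126
pi*r^2 = 1212.2
F = 13.916 * 0.96126 / 1212.2 = 0.011035

0.011035


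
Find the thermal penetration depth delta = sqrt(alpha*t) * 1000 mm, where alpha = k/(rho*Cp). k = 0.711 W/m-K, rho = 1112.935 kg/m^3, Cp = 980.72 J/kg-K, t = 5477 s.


alpha = 0.711 / (1112.935 * 980.72) = 6.5141e-07 m^2/s
alpha * t = 0.0035678
delta = sqrt(0.0035678) * 1000 = 59.731 mm

59.731 mm


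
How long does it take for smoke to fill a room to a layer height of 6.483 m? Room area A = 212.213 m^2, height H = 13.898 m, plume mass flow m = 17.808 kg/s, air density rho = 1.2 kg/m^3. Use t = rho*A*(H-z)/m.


H - z = 7.415 m
t = 1.2 * 212.213 * 7.415 / 17.808 = 106.03 s

106.03 s


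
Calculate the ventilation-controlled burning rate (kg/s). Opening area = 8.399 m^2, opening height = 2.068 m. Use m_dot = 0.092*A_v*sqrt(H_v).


sqrt(H_v) = 1.4381
m_dot = 0.092 * 8.399 * 1.4381 = 1.1112 kg/s

1.1112 kg/s


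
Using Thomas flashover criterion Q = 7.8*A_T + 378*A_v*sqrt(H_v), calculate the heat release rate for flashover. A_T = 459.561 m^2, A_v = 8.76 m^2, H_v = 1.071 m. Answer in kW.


7.8*A_T = 3584.6
sqrt(H_v) = 1.0349
378*A_v*sqrt(H_v) = 3426.8
Q = 3584.6 + 3426.8 = 7011.4 kW

7011.4 kW


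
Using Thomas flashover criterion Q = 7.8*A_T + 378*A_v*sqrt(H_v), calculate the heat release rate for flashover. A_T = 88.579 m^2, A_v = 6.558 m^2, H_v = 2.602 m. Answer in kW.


7.8*A_T = 690.92
sqrt(H_v) = 1.6131
378*A_v*sqrt(H_v) = 3998.7
Q = 690.92 + 3998.7 = 4689.6 kW

4689.6 kW


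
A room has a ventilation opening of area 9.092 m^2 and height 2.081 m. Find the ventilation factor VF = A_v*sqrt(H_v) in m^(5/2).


sqrt(H_v) = 1.4426
VF = 9.092 * 1.4426 = 13.116 m^(5/2)

13.116 m^(5/2)


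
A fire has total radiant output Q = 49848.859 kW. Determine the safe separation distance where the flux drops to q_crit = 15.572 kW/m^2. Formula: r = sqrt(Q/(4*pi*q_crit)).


4*pi*q_crit = 195.68
Q/(4*pi*q_crit) = 254.74
r = sqrt(254.74) = 15.961 m

15.961 m


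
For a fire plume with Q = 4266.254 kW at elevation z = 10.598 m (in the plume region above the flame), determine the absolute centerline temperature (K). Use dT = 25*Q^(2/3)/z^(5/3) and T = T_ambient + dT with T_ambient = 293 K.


Q^(2/3) = 263.05
z^(5/3) = 51.134
dT = 25 * 263.05 / 51.134 = 128.61 K
T = 293 + 128.61 = 421.61 K

421.61 K


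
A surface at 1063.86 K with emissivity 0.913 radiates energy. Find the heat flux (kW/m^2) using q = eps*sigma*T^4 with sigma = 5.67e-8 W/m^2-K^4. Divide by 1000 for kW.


T^4 = 1.2810e+12
q = 0.913 * 5.67e-8 * 1.2810e+12 / 1000 = 66.312 kW/m^2

66.312 kW/m^2


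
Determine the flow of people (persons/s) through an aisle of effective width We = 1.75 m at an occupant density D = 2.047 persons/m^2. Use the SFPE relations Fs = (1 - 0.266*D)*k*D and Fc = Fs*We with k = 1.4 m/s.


1 - 0.266*D = 1 - 0.266*2.047 = 0.45550
Fs = 0.45550 * 1.4 * 2.047 = 1.3054 persons/(s*m)
Fc = 1.3054 * 1.75 = 2.2844 persons/s

2.2844 persons/s


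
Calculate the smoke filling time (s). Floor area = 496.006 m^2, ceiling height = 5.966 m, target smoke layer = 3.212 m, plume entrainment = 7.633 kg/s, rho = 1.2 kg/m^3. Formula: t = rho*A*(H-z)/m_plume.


H - z = 2.754 m
t = 1.2 * 496.006 * 2.754 / 7.633 = 214.75 s

214.75 s


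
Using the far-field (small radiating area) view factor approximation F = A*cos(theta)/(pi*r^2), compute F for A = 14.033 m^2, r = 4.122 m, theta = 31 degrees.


cos(31 deg) = 0.85717
pi*r^2 = 53.378
F = 14.033 * 0.85717 / 53.378 = 0.22535

0.22535


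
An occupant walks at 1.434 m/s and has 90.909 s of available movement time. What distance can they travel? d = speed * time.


d = 1.434 * 90.909 = 130.36 m

130.36 m


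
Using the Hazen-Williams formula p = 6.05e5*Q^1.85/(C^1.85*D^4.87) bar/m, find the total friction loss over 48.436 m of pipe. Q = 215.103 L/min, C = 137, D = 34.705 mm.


Q^1.85 = 20673
C^1.85 = 8972.9
D^4.87 = 3.1747e+07
p/m = 0.043904 bar/m
p_total = 0.043904 * 48.436 = 2.1266 bar

2.1266 bar


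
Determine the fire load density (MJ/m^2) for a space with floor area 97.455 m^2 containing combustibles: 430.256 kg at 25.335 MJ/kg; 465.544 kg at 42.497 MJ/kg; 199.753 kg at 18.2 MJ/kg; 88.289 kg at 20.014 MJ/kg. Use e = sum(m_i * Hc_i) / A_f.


Total energy = 430.256*25.335 + 465.544*42.497 + 199.753*18.2 + 88.289*20.014
= 10900.54 + 19784.22 + 3635.505 + 1767.016
= 36087.28 MJ
e = 36087.28 / 97.455 = 370.30 MJ/m^2

370.30 MJ/m^2
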